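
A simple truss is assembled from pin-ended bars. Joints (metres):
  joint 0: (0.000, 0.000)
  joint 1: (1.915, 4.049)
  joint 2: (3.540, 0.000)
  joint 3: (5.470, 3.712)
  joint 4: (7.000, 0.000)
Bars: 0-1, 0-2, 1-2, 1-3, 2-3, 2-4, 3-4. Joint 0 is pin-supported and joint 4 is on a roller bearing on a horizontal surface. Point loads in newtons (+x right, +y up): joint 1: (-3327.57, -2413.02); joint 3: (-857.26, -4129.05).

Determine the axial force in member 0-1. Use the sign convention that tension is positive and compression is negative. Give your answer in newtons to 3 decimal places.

-5569.443

N=5 nodes, M=7 members, R=3 reactions → 2N=10, M+R=10
member 0 (0-1): L=4.4790, (cx,cy)=(0.4275,0.9040)
member 1 (0-2): L=3.5400, (cx,cy)=(1.0000,0.0000)
member 2 (1-2): L=4.3629, (cx,cy)=(0.3725,-0.9280)
member 3 (1-3): L=3.5709, (cx,cy)=(0.9955,-0.0944)
member 4 (2-3): L=4.1838, (cx,cy)=(0.4613,0.8872)
member 5 (2-4): L=3.4600, (cx,cy)=(1.0000,0.0000)
member 6 (3-4): L=4.0150, (cx,cy)=(0.3811,-0.9245)
solve A·x = −loads:
  F[0-1] = -5569.4430 N (compression)
  F[0-2] = -1803.6212 N (compression)
  F[1-2] = +2836.2087 N (tension)
  F[1-3] = -110.4989 N (compression)
  F[2-3] = -2966.6613 N (compression)
  F[2-4] = +621.2891 N (tension)
  F[3-4] = -1630.3570 N (compression)
  Rx@0 = +4184.8300 N
  Ry@0 = +5034.7333 N
  Ry@4 = +1507.3367 N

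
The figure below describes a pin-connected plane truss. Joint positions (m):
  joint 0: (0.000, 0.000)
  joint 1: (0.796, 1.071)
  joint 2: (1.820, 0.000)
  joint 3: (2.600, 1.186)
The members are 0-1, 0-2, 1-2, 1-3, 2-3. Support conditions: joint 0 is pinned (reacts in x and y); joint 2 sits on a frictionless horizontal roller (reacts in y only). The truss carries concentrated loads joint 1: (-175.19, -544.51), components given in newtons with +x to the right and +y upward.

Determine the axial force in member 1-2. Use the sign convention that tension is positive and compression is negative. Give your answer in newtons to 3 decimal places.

-186.854

N=4 nodes, M=5 members, R=3 reactions → 2N=8, M+R=8
member 0 (0-1): L=1.3344, (cx,cy)=(0.5965,0.8026)
member 1 (0-2): L=1.8200, (cx,cy)=(1.0000,0.0000)
member 2 (1-2): L=1.4818, (cx,cy)=(0.6911,-0.7228)
member 3 (1-3): L=1.8077, (cx,cy)=(0.9980,0.0636)
member 4 (2-3): L=1.4195, (cx,cy)=(0.5495,0.8355)
solve A·x = −loads:
  F[0-1] = -510.1596 N (compression)
  F[0-2] = +129.1289 N (tension)
  F[1-2] = -186.8538 N (compression)
  F[1-3] = -0.0000 N (compression)
  F[2-3] = -0.0000 N (compression)
  Rx@0 = +175.1900 N
  Ry@0 = +409.4542 N
  Ry@2 = +135.0558 N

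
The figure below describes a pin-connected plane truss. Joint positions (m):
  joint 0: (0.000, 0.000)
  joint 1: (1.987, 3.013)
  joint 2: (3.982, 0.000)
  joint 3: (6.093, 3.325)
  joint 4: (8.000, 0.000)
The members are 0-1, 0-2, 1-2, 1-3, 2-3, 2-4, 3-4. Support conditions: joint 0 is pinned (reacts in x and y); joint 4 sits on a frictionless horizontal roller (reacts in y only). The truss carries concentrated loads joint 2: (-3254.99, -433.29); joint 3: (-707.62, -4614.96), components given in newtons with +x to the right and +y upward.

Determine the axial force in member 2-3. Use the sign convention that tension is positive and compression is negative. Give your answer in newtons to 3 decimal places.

N=5 nodes, M=7 members, R=3 reactions → 2N=10, M+R=10
member 0 (0-1): L=3.6092, (cx,cy)=(0.5505,0.8348)
member 1 (0-2): L=3.9820, (cx,cy)=(1.0000,0.0000)
member 2 (1-2): L=3.6136, (cx,cy)=(0.5521,-0.8338)
member 3 (1-3): L=4.1178, (cx,cy)=(0.9971,0.0758)
member 4 (2-3): L=3.9385, (cx,cy)=(0.5360,0.8442)
member 5 (2-4): L=4.0180, (cx,cy)=(1.0000,0.0000)
member 6 (3-4): L=3.8331, (cx,cy)=(0.4975,-0.8675)
solve A·x = −loads:
  F[0-1] = -1930.7560 N (compression)
  F[0-2] = -2899.6570 N (compression)
  F[1-2] = +1748.2835 N (tension)
  F[1-3] = -2033.9906 N (compression)
  F[2-3] = -1213.4367 N (compression)
  F[2-4] = +1970.9114 N (tension)
  F[3-4] = -3961.5115 N (compression)
  Rx@0 = +3962.6100 N
  Ry@0 = +1611.8156 N
  Ry@4 = +3436.4344 N

-1213.437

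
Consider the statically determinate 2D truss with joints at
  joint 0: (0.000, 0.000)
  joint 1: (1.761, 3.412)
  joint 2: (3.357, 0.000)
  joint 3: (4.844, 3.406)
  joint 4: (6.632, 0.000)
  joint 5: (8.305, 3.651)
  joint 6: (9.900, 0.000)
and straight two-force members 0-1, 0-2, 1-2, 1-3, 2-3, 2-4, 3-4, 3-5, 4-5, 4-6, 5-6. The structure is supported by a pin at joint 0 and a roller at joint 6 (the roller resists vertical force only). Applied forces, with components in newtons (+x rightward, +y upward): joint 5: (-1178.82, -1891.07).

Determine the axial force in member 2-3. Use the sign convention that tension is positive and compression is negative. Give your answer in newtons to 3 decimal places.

-808.349

N=7 nodes, M=11 members, R=3 reactions → 2N=14, M+R=14
member 0 (0-1): L=3.8396, (cx,cy)=(0.4586,0.8886)
member 1 (0-2): L=3.3570, (cx,cy)=(1.0000,0.0000)
member 2 (1-2): L=3.7668, (cx,cy)=(0.4237,-0.9058)
member 3 (1-3): L=3.0830, (cx,cy)=(1.0000,-0.0019)
member 4 (2-3): L=3.7165, (cx,cy)=(0.4001,0.9165)
member 5 (2-4): L=3.2750, (cx,cy)=(1.0000,0.0000)
member 6 (3-4): L=3.8468, (cx,cy)=(0.4648,-0.8854)
member 7 (3-5): L=3.4697, (cx,cy)=(0.9975,0.0706)
member 8 (4-5): L=4.0161, (cx,cy)=(0.4166,0.9091)
member 9 (4-6): L=3.2680, (cx,cy)=(1.0000,0.0000)
member 10 (5-6): L=3.9842, (cx,cy)=(0.4003,-0.9164)
solve A·x = −loads:
  F[0-1] = -832.0807 N (compression)
  F[0-2] = -797.1976 N (compression)
  F[1-2] = +817.8644 N (tension)
  F[1-3] = -728.1522 N (compression)
  F[2-3] = -808.3487 N (compression)
  F[2-4] = -127.2383 N (compression)
  F[3-4] = +724.1147 N (tension)
  F[3-5] = -1391.6263 N (compression)
  F[4-5] = -705.2482 N (compression)
  F[4-6] = +503.1231 N (tension)
  F[5-6] = -1256.7660 N (compression)
  Rx@0 = +1178.8200 N
  Ry@0 = +739.4069 N
  Ry@6 = +1151.6631 N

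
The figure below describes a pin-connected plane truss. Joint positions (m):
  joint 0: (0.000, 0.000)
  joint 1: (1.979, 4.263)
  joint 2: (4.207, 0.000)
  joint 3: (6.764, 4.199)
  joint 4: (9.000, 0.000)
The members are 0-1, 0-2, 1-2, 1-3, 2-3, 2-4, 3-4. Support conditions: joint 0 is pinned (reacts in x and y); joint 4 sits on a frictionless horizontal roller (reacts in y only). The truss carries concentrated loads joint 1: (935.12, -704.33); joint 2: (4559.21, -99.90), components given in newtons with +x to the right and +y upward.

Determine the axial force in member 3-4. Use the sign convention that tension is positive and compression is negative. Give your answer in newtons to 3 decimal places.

N=5 nodes, M=7 members, R=3 reactions → 2N=10, M+R=10
member 0 (0-1): L=4.7000, (cx,cy)=(0.4211,0.9070)
member 1 (0-2): L=4.2070, (cx,cy)=(1.0000,0.0000)
member 2 (1-2): L=4.8101, (cx,cy)=(0.4632,-0.8863)
member 3 (1-3): L=4.7854, (cx,cy)=(0.9999,-0.0134)
member 4 (2-3): L=4.9163, (cx,cy)=(0.5201,0.8541)
member 5 (2-4): L=4.7930, (cx,cy)=(1.0000,0.0000)
member 6 (3-4): L=4.7572, (cx,cy)=(0.4700,-0.8827)
solve A·x = −loads:
  F[0-1] = -176.0944 N (compression)
  F[0-2] = +5568.4776 N (tension)
  F[1-2] = -603.4886 N (compression)
  F[1-3] = -729.8023 N (compression)
  F[2-3] = +743.1760 N (tension)
  F[2-4] = +343.2051 N (tension)
  F[3-4] = -730.1913 N (compression)
  Rx@0 = -5494.3300 N
  Ry@0 = +159.7228 N
  Ry@4 = +644.5072 N

-730.191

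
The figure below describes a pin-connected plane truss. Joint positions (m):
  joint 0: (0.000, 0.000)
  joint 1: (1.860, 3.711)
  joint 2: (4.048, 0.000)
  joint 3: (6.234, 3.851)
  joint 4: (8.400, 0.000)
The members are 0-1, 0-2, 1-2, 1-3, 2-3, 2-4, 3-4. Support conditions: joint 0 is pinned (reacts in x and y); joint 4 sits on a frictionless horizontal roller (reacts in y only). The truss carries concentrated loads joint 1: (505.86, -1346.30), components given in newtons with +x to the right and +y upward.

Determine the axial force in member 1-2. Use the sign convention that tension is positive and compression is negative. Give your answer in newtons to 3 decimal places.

N=5 nodes, M=7 members, R=3 reactions → 2N=10, M+R=10
member 0 (0-1): L=4.1510, (cx,cy)=(0.4481,0.8940)
member 1 (0-2): L=4.0480, (cx,cy)=(1.0000,0.0000)
member 2 (1-2): L=4.3080, (cx,cy)=(0.5079,-0.8614)
member 3 (1-3): L=4.3762, (cx,cy)=(0.9995,0.0320)
member 4 (2-3): L=4.4282, (cx,cy)=(0.4937,0.8697)
member 5 (2-4): L=4.3520, (cx,cy)=(1.0000,0.0000)
member 6 (3-4): L=4.4183, (cx,cy)=(0.4902,-0.8716)
solve A·x = −loads:
  F[0-1] = -922.5004 N (compression)
  F[0-2] = +919.2145 N (tension)
  F[1-2] = -627.8081 N (compression)
  F[1-3] = -600.6631 N (compression)
  F[2-3] = +621.8621 N (tension)
  F[2-4] = +293.3695 N (tension)
  F[3-4] = -598.4337 N (compression)
  Rx@0 = -505.8600 N
  Ry@0 = +824.7090 N
  Ry@4 = +521.5910 N

-627.808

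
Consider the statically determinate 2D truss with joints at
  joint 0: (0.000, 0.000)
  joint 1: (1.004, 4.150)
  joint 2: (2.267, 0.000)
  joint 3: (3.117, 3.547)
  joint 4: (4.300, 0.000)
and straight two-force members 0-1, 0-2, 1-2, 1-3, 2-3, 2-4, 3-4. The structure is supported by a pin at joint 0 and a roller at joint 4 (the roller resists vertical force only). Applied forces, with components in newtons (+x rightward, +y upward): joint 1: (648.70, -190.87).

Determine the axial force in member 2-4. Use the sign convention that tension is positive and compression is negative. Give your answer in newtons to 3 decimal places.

N=5 nodes, M=7 members, R=3 reactions → 2N=10, M+R=10
member 0 (0-1): L=4.2697, (cx,cy)=(0.2351,0.9720)
member 1 (0-2): L=2.2670, (cx,cy)=(1.0000,0.0000)
member 2 (1-2): L=4.3379, (cx,cy)=(0.2912,-0.9567)
member 3 (1-3): L=2.1974, (cx,cy)=(0.9616,-0.2744)
member 4 (2-3): L=3.6474, (cx,cy)=(0.2330,0.9725)
member 5 (2-4): L=2.0330, (cx,cy)=(1.0000,0.0000)
member 6 (3-4): L=3.7391, (cx,cy)=(0.3164,-0.9486)
solve A·x = −loads:
  F[0-1] = +493.6074 N (tension)
  F[0-2] = +532.6311 N (tension)
  F[1-2] = -593.6851 N (compression)
  F[1-3] = -374.1416 N (compression)
  F[2-3] = +584.0453 N (tension)
  F[2-4] = +223.6717 N (tension)
  F[3-4] = -706.9532 N (compression)
  Rx@0 = -648.7000 N
  Ry@0 = -479.7669 N
  Ry@4 = +670.6369 N

223.672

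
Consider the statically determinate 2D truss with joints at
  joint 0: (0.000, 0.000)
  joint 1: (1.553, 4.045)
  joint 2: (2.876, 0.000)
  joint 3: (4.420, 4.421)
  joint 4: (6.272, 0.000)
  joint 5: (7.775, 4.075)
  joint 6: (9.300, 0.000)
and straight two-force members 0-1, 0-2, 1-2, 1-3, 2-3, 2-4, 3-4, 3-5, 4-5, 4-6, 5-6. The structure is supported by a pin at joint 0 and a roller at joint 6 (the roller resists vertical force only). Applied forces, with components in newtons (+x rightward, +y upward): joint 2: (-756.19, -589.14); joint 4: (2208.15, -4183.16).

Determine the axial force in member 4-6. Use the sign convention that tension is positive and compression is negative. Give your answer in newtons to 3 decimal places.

1123.953

N=7 nodes, M=11 members, R=3 reactions → 2N=14, M+R=14
member 0 (0-1): L=4.3329, (cx,cy)=(0.3584,0.9336)
member 1 (0-2): L=2.8760, (cx,cy)=(1.0000,0.0000)
member 2 (1-2): L=4.2559, (cx,cy)=(0.3109,-0.9505)
member 3 (1-3): L=2.8916, (cx,cy)=(0.9915,0.1300)
member 4 (2-3): L=4.6829, (cx,cy)=(0.3297,0.9441)
member 5 (2-4): L=3.3960, (cx,cy)=(1.0000,0.0000)
member 6 (3-4): L=4.7932, (cx,cy)=(0.3864,-0.9223)
member 7 (3-5): L=3.3728, (cx,cy)=(0.9947,-0.1026)
member 8 (4-5): L=4.3433, (cx,cy)=(0.3460,0.9382)
member 9 (4-6): L=3.0280, (cx,cy)=(1.0000,0.0000)
member 10 (5-6): L=4.3510, (cx,cy)=(0.3505,-0.9366)
solve A·x = −loads:
  F[0-1] = -1894.8453 N (compression)
  F[0-2] = +2131.1147 N (tension)
  F[1-2] = +1694.7561 N (tension)
  F[1-3] = -1216.3229 N (compression)
  F[2-3] = -1082.1607 N (compression)
  F[2-4] = +3770.9482 N (tension)
  F[3-4] = +1519.5369 N (tension)
  F[3-5] = -2161.3158 N (compression)
  F[4-5] = +2964.8029 N (tension)
  F[4-6] = +1123.9527 N (tension)
  F[5-6] = -3206.7702 N (compression)
  Rx@0 = -1451.9600 N
  Ry@0 = +1768.9510 N
  Ry@6 = +3003.3490 N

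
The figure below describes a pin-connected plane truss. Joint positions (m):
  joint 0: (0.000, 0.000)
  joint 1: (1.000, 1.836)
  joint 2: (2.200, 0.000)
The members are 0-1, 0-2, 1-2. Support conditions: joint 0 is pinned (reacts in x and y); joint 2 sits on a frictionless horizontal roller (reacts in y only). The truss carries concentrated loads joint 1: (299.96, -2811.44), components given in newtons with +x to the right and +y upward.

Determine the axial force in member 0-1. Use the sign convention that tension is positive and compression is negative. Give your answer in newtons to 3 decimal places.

N=3 nodes, M=3 members, R=3 reactions → 2N=6, M+R=6
member 0 (0-1): L=2.0907, (cx,cy)=(0.4783,0.8782)
member 1 (0-2): L=2.2000, (cx,cy)=(1.0000,0.0000)
member 2 (1-2): L=2.1934, (cx,cy)=(0.5471,-0.8371)
solve A·x = −loads:
  F[0-1] = -1461.1708 N (compression)
  F[0-2] = +998.8611 N (tension)
  F[1-2] = -1825.7313 N (compression)
  Rx@0 = -299.9600 N
  Ry@0 = +1283.1825 N
  Ry@2 = +1528.2575 N

-1461.171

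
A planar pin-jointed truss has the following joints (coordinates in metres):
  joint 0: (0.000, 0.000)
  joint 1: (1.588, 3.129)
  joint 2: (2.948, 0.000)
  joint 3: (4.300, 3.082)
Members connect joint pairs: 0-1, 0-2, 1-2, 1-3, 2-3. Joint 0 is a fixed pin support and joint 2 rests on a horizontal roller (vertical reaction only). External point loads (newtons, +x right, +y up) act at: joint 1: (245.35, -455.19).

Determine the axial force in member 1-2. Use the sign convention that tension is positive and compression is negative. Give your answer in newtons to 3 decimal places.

N=4 nodes, M=5 members, R=3 reactions → 2N=8, M+R=8
member 0 (0-1): L=3.5089, (cx,cy)=(0.4526,0.8917)
member 1 (0-2): L=2.9480, (cx,cy)=(1.0000,0.0000)
member 2 (1-2): L=3.4118, (cx,cy)=(0.3986,-0.9171)
member 3 (1-3): L=2.7124, (cx,cy)=(0.9998,-0.0173)
member 4 (2-3): L=3.3655, (cx,cy)=(0.4017,0.9158)
solve A·x = −loads:
  F[0-1] = +56.5430 N (tension)
  F[0-2] = +219.7607 N (tension)
  F[1-2] = -551.3052 N (compression)
  F[1-3] = -0.0000 N (compression)
  F[2-3] = +0.0000 N (tension)
  Rx@0 = -245.3500 N
  Ry@0 = -50.4212 N
  Ry@2 = +505.6112 N

-551.305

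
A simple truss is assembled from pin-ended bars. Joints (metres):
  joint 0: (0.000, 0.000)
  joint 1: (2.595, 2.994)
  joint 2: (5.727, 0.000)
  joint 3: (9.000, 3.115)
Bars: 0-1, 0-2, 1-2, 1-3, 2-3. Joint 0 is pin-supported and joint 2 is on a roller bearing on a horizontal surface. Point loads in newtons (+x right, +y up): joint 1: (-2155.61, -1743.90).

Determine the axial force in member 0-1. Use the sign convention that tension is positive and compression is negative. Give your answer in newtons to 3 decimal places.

N=4 nodes, M=5 members, R=3 reactions → 2N=8, M+R=8
member 0 (0-1): L=3.9621, (cx,cy)=(0.6550,0.7557)
member 1 (0-2): L=5.7270, (cx,cy)=(1.0000,0.0000)
member 2 (1-2): L=4.3328, (cx,cy)=(0.7229,-0.6910)
member 3 (1-3): L=6.4061, (cx,cy)=(0.9998,0.0189)
member 4 (2-3): L=4.5184, (cx,cy)=(0.7244,0.6894)
solve A·x = −loads:
  F[0-1] = -2753.3848 N (compression)
  F[0-2] = -352.2548 N (compression)
  F[1-2] = +487.3123 N (tension)
  F[1-3] = +0.0000 N (tension)
  F[2-3] = -0.0000 N (compression)
  Rx@0 = +2155.6100 N
  Ry@0 = +2080.6340 N
  Ry@2 = -336.7340 N

-2753.385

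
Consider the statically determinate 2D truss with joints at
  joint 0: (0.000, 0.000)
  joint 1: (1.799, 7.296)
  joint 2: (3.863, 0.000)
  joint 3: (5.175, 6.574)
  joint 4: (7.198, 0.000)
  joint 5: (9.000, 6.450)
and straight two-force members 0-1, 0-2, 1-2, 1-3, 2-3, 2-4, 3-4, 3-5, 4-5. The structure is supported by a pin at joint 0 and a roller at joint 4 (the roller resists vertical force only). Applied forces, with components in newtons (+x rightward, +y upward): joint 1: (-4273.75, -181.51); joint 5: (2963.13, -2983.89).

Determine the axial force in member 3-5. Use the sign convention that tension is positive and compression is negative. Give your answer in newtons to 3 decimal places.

N=6 nodes, M=9 members, R=3 reactions → 2N=12, M+R=12
member 0 (0-1): L=7.5145, (cx,cy)=(0.2394,0.9709)
member 1 (0-2): L=3.8630, (cx,cy)=(1.0000,0.0000)
member 2 (1-2): L=7.5823, (cx,cy)=(0.2722,-0.9622)
member 3 (1-3): L=3.4523, (cx,cy)=(0.9779,-0.2091)
member 4 (2-3): L=6.7036, (cx,cy)=(0.1957,0.9807)
member 5 (2-4): L=3.3350, (cx,cy)=(1.0000,0.0000)
member 6 (3-4): L=6.8782, (cx,cy)=(0.2941,-0.9558)
member 7 (3-5): L=3.8270, (cx,cy)=(0.9995,-0.0324)
member 8 (4-5): L=6.6970, (cx,cy)=(0.2691,0.9631)
solve A·x = −loads:
  F[0-1] = -1097.7881 N (compression)
  F[0-2] = -1047.8060 N (compression)
  F[1-2] = +29.3861 N (tension)
  F[1-3] = +4093.4549 N (tension)
  F[2-3] = -28.8340 N (compression)
  F[2-4] = -1034.1636 N (compression)
  F[3-4] = +797.6553 N (tension)
  F[3-5] = +3764.6666 N (tension)
  F[4-5] = -2971.5021 N (compression)
  Rx@0 = +1310.6200 N
  Ry@0 = +1065.8647 N
  Ry@4 = +2099.5353 N

3764.667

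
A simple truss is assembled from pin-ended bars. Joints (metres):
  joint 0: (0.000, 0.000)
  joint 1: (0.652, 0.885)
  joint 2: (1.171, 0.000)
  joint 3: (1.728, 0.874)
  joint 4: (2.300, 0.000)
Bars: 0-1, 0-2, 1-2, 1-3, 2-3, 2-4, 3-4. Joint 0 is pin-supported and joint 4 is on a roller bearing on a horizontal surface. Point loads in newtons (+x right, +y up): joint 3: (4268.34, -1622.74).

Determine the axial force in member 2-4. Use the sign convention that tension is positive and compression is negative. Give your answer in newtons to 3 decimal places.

N=5 nodes, M=7 members, R=3 reactions → 2N=10, M+R=10
member 0 (0-1): L=1.0992, (cx,cy)=(0.5931,0.8051)
member 1 (0-2): L=1.1710, (cx,cy)=(1.0000,0.0000)
member 2 (1-2): L=1.0260, (cx,cy)=(0.5059,-0.8626)
member 3 (1-3): L=1.0761, (cx,cy)=(0.9999,-0.0102)
member 4 (2-3): L=1.0364, (cx,cy)=(0.5374,0.8433)
member 5 (2-4): L=1.1290, (cx,cy)=(1.0000,0.0000)
member 6 (3-4): L=1.0445, (cx,cy)=(0.5476,-0.8367)
solve A·x = −loads:
  F[0-1] = +1513.3505 N (tension)
  F[0-2] = +3370.7159 N (tension)
  F[1-2] = -1431.6798 N (compression)
  F[1-3] = +1621.9521 N (tension)
  F[2-3] = +1464.4560 N (tension)
  F[2-4] = +1859.4194 N (tension)
  F[3-4] = -3395.5149 N (compression)
  Rx@0 = -4268.3400 N
  Ry@0 = -1218.4008 N
  Ry@4 = +2841.1408 N

1859.419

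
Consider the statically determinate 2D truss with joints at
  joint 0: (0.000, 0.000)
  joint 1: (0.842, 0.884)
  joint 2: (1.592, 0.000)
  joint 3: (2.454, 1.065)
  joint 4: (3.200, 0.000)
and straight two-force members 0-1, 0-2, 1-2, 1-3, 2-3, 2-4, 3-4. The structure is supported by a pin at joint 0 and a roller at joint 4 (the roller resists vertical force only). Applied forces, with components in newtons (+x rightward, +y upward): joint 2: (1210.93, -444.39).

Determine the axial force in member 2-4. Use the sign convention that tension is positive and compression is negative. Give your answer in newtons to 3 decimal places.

154.863

N=5 nodes, M=7 members, R=3 reactions → 2N=10, M+R=10
member 0 (0-1): L=1.2208, (cx,cy)=(0.6897,0.7241)
member 1 (0-2): L=1.5920, (cx,cy)=(1.0000,0.0000)
member 2 (1-2): L=1.1593, (cx,cy)=(0.6469,-0.7625)
member 3 (1-3): L=1.6221, (cx,cy)=(0.9938,0.1116)
member 4 (2-3): L=1.3701, (cx,cy)=(0.6291,0.7773)
member 5 (2-4): L=1.6080, (cx,cy)=(1.0000,0.0000)
member 6 (3-4): L=1.3003, (cx,cy)=(0.5737,-0.8191)
solve A·x = −loads:
  F[0-1] = -308.3915 N (compression)
  F[0-2] = +1423.6264 N (tension)
  F[1-2] = +238.7806 N (tension)
  F[1-3] = -369.4821 N (compression)
  F[2-3] = +337.4667 N (tension)
  F[2-4] = +154.8626 N (tension)
  F[3-4] = -269.9270 N (compression)
  Rx@0 = -1210.9300 N
  Ry@0 = +223.3060 N
  Ry@4 = +221.0840 N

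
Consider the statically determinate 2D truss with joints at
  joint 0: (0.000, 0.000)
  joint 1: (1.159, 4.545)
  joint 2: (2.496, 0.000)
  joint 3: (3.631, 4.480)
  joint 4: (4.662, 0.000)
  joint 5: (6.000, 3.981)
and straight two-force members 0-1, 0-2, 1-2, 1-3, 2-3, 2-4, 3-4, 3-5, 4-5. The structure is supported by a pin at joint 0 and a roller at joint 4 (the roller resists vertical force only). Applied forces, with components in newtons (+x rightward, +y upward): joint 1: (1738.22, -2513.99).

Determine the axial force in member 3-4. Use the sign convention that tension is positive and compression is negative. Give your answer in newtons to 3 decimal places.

-2380.221

N=6 nodes, M=9 members, R=3 reactions → 2N=12, M+R=12
member 0 (0-1): L=4.6904, (cx,cy)=(0.2471,0.9690)
member 1 (0-2): L=2.4960, (cx,cy)=(1.0000,0.0000)
member 2 (1-2): L=4.7376, (cx,cy)=(0.2822,-0.9594)
member 3 (1-3): L=2.4729, (cx,cy)=(0.9997,-0.0263)
member 4 (2-3): L=4.6215, (cx,cy)=(0.2456,0.9694)
member 5 (2-4): L=2.1660, (cx,cy)=(1.0000,0.0000)
member 6 (3-4): L=4.5971, (cx,cy)=(0.2243,-0.9745)
member 7 (3-5): L=2.4210, (cx,cy)=(0.9785,-0.2061)
member 8 (4-5): L=4.1998, (cx,cy)=(0.3186,0.9479)
solve A·x = −loads:
  F[0-1] = -200.6221 N (compression)
  F[0-2] = +1787.7933 N (tension)
  F[1-2] = -2387.3358 N (compression)
  F[1-3] = -1114.4435 N (compression)
  F[2-3] = +2362.6541 N (tension)
  F[2-4] = +533.8161 N (tension)
  F[3-4] = -2380.2213 N (compression)
  F[3-5] = +0.0000 N (tension)
  F[4-5] = -0.0000 N (compression)
  Rx@0 = -1738.2200 N
  Ry@0 = +194.4009 N
  Ry@4 = +2319.5891 N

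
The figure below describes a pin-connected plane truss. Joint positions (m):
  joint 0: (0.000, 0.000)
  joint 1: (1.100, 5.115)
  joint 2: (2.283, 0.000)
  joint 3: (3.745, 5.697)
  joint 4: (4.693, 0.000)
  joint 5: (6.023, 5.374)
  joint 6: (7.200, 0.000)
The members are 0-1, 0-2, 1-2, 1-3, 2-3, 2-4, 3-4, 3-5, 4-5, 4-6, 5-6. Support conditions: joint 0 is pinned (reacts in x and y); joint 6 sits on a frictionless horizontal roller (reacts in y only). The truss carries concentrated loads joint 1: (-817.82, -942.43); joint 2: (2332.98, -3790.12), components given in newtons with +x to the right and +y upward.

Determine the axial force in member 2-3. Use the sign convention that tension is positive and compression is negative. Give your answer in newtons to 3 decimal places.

948.474

N=7 nodes, M=11 members, R=3 reactions → 2N=14, M+R=14
member 0 (0-1): L=5.2319, (cx,cy)=(0.2102,0.9776)
member 1 (0-2): L=2.2830, (cx,cy)=(1.0000,0.0000)
member 2 (1-2): L=5.2500, (cx,cy)=(0.2253,-0.9743)
member 3 (1-3): L=2.7083, (cx,cy)=(0.9766,0.2149)
member 4 (2-3): L=5.8816, (cx,cy)=(0.2486,0.9686)
member 5 (2-4): L=2.4100, (cx,cy)=(1.0000,0.0000)
member 6 (3-4): L=5.7753, (cx,cy)=(0.1641,-0.9864)
member 7 (3-5): L=2.3008, (cx,cy)=(0.9901,-0.1404)
member 8 (4-5): L=5.5361, (cx,cy)=(0.2402,0.9707)
member 9 (4-6): L=2.5070, (cx,cy)=(1.0000,0.0000)
member 10 (5-6): L=5.5014, (cx,cy)=(0.2139,-0.9768)
solve A·x = −loads:
  F[0-1] = -4058.4908 N (compression)
  F[0-2] = +2368.4453 N (tension)
  F[1-2] = +2947.2119 N (tension)
  F[1-3] = -716.3030 N (compression)
  F[2-3] = +948.4739 N (tension)
  F[2-4] = +463.8041 N (tension)
  F[3-4] = -725.7454 N (compression)
  F[3-5] = -348.1232 N (compression)
  F[4-5] = +737.5001 N (tension)
  F[4-6] = +167.4987 N (tension)
  F[5-6] = -782.9010 N (compression)
  Rx@0 = -1515.1600 N
  Ry@0 = +3967.7767 N
  Ry@6 = +764.7733 N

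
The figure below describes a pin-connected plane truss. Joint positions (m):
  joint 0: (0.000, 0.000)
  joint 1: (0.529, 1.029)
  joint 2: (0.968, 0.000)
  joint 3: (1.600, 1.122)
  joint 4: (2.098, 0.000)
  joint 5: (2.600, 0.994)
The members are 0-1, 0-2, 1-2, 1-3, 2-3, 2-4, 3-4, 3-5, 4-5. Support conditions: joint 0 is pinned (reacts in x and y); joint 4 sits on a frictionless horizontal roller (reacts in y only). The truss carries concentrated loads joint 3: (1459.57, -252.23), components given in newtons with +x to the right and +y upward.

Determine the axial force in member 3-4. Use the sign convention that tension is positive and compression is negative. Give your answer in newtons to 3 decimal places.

N=6 nodes, M=9 members, R=3 reactions → 2N=12, M+R=12
member 0 (0-1): L=1.1570, (cx,cy)=(0.4572,0.8894)
member 1 (0-2): L=0.9680, (cx,cy)=(1.0000,0.0000)
member 2 (1-2): L=1.1187, (cx,cy)=(0.3924,-0.9198)
member 3 (1-3): L=1.0750, (cx,cy)=(0.9963,0.0865)
member 4 (2-3): L=1.2878, (cx,cy)=(0.4908,0.8713)
member 5 (2-4): L=1.1300, (cx,cy)=(1.0000,0.0000)
member 6 (3-4): L=1.2276, (cx,cy)=(0.4057,-0.9140)
member 7 (3-5): L=1.0082, (cx,cy)=(0.9919,-0.1270)
member 8 (4-5): L=1.1136, (cx,cy)=(0.4508,0.8926)
solve A·x = −loads:
  F[0-1] = +810.3589 N (tension)
  F[0-2] = +1089.0648 N (tension)
  F[1-2] = -721.8275 N (compression)
  F[1-3] = +656.2166 N (tension)
  F[2-3] = +762.0129 N (tension)
  F[2-4] = +431.8349 N (tension)
  F[3-4] = -1064.4589 N (compression)
  F[3-5] = -0.0000 N (compression)
  F[4-5] = +0.0000 N (tension)
  Rx@0 = -1459.5700 N
  Ry@0 = -720.6992 N
  Ry@4 = +972.9292 N

-1064.459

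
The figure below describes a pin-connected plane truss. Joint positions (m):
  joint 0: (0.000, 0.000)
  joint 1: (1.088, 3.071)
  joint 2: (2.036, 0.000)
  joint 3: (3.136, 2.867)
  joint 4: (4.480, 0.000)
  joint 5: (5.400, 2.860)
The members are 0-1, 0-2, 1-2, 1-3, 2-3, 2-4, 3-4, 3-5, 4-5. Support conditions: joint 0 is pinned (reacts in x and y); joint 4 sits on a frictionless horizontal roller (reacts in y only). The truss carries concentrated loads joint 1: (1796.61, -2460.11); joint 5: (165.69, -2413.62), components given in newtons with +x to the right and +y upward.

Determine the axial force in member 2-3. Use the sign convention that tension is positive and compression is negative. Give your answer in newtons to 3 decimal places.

2486.863

N=6 nodes, M=9 members, R=3 reactions → 2N=12, M+R=12
member 0 (0-1): L=3.2580, (cx,cy)=(0.3339,0.9426)
member 1 (0-2): L=2.0360, (cx,cy)=(1.0000,0.0000)
member 2 (1-2): L=3.2140, (cx,cy)=(0.2950,-0.9555)
member 3 (1-3): L=2.0581, (cx,cy)=(0.9951,-0.0991)
member 4 (2-3): L=3.0708, (cx,cy)=(0.3582,0.9336)
member 5 (2-4): L=2.4440, (cx,cy)=(1.0000,0.0000)
member 6 (3-4): L=3.1664, (cx,cy)=(0.4245,-0.9054)
member 7 (3-5): L=2.2640, (cx,cy)=(1.0000,-0.0031)
member 8 (4-5): L=3.0043, (cx,cy)=(0.3062,0.9520)
solve A·x = −loads:
  F[0-1] = -31.4719 N (compression)
  F[0-2] = +1972.8098 N (tension)
  F[1-2] = -2429.9417 N (compression)
  F[1-3] = -1095.7796 N (compression)
  F[2-3] = +2486.8630 N (tension)
  F[2-4] = +365.2415 N (tension)
  F[3-4] = -2687.4608 N (compression)
  F[3-5] = +941.1677 N (tension)
  F[4-5] = -2532.3668 N (compression)
  Rx@0 = -1962.3000 N
  Ry@0 = +29.6652 N
  Ry@4 = +4844.0648 N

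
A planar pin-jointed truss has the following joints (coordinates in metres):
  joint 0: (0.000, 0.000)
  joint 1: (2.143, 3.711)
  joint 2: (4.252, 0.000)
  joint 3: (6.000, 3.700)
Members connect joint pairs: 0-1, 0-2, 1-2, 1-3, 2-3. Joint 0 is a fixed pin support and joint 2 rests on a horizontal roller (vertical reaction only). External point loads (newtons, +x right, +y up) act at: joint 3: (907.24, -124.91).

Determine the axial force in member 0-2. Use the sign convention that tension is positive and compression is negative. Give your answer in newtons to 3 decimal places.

421.695

N=4 nodes, M=5 members, R=3 reactions → 2N=8, M+R=8
member 0 (0-1): L=4.2853, (cx,cy)=(0.5001,0.8660)
member 1 (0-2): L=4.2520, (cx,cy)=(1.0000,0.0000)
member 2 (1-2): L=4.2684, (cx,cy)=(0.4941,-0.8694)
member 3 (1-3): L=3.8570, (cx,cy)=(1.0000,-0.0029)
member 4 (2-3): L=4.0921, (cx,cy)=(0.4272,0.9042)
solve A·x = −loads:
  F[0-1] = +970.9369 N (tension)
  F[0-2] = +421.6946 N (tension)
  F[1-2] = -970.2729 N (compression)
  F[1-3] = +964.9553 N (tension)
  F[2-3] = -135.1043 N (compression)
  Rx@0 = -907.2400 N
  Ry@0 = -840.8115 N
  Ry@2 = +965.7215 N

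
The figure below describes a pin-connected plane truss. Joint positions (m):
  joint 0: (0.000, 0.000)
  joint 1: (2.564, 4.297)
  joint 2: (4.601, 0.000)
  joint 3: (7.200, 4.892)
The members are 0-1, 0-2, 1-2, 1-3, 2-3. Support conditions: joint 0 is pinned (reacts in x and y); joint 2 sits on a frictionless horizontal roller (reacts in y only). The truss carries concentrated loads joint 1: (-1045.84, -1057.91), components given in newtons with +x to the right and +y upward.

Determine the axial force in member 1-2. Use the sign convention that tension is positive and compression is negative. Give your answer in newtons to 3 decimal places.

N=4 nodes, M=5 members, R=3 reactions → 2N=8, M+R=8
member 0 (0-1): L=5.0038, (cx,cy)=(0.5124,0.8587)
member 1 (0-2): L=4.6010, (cx,cy)=(1.0000,0.0000)
member 2 (1-2): L=4.7554, (cx,cy)=(0.4284,-0.9036)
member 3 (1-3): L=4.6740, (cx,cy)=(0.9919,0.1273)
member 4 (2-3): L=5.5395, (cx,cy)=(0.4692,0.8831)
solve A·x = −loads:
  F[0-1] = -1682.8178 N (compression)
  F[0-2] = -183.5514 N (compression)
  F[1-2] = +428.5004 N (tension)
  F[1-3] = +0.0000 N (tension)
  F[2-3] = -0.0000 N (compression)
  Rx@0 = +1045.8400 N
  Ry@0 = +1445.1070 N
  Ry@2 = -387.1970 N

428.500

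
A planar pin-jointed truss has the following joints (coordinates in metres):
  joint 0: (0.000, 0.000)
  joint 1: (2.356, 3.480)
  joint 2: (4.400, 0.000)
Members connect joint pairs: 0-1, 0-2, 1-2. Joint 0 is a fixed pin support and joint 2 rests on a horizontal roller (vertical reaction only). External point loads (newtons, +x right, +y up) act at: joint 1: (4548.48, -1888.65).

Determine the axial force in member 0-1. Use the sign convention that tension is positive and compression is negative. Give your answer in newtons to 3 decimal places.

3284.810

N=3 nodes, M=3 members, R=3 reactions → 2N=6, M+R=6
member 0 (0-1): L=4.2025, (cx,cy)=(0.5606,0.8281)
member 1 (0-2): L=4.4000, (cx,cy)=(1.0000,0.0000)
member 2 (1-2): L=4.0359, (cx,cy)=(0.5065,-0.8623)
solve A·x = −loads:
  F[0-1] = +3284.8097 N (tension)
  F[0-2] = +2706.9611 N (tension)
  F[1-2] = -5344.8987 N (compression)
  Rx@0 = -4548.4800 N
  Ry@0 = -2720.0704 N
  Ry@2 = +4608.7204 N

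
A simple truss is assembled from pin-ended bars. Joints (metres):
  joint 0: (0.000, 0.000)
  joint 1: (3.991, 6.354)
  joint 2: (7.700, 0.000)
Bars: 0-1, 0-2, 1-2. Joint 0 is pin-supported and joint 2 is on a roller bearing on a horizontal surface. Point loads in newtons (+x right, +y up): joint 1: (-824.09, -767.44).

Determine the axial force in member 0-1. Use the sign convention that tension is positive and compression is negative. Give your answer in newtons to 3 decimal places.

N=3 nodes, M=3 members, R=3 reactions → 2N=6, M+R=6
member 0 (0-1): L=7.5034, (cx,cy)=(0.5319,0.8468)
member 1 (0-2): L=7.7000, (cx,cy)=(1.0000,0.0000)
member 2 (1-2): L=7.3573, (cx,cy)=(0.5041,-0.8636)
solve A·x = −loads:
  F[0-1] = -1239.5906 N (compression)
  F[0-2] = -164.7637 N (compression)
  F[1-2] = +326.8313 N (tension)
  Rx@0 = +824.0900 N
  Ry@0 = +1049.7017 N
  Ry@2 = -282.2617 N

-1239.591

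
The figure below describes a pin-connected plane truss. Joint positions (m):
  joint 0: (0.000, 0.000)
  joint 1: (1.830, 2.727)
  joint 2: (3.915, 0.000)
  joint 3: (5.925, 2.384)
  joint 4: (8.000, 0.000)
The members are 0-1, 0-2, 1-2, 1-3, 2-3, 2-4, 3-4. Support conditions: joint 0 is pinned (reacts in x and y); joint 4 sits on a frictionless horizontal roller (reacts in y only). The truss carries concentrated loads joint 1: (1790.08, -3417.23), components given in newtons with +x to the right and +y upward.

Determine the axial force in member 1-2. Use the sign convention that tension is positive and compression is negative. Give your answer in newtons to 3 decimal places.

N=5 nodes, M=7 members, R=3 reactions → 2N=10, M+R=10
member 0 (0-1): L=3.2841, (cx,cy)=(0.5572,0.8304)
member 1 (0-2): L=3.9150, (cx,cy)=(1.0000,0.0000)
member 2 (1-2): L=3.4327, (cx,cy)=(0.6074,-0.7944)
member 3 (1-3): L=4.1093, (cx,cy)=(0.9965,-0.0835)
member 4 (2-3): L=3.1183, (cx,cy)=(0.6446,0.7645)
member 5 (2-4): L=4.0850, (cx,cy)=(1.0000,0.0000)
member 6 (3-4): L=3.1606, (cx,cy)=(0.6565,-0.7543)
solve A·x = −loads:
  F[0-1] = -2439.1169 N (compression)
  F[0-2] = +3149.2225 N (tension)
  F[1-2] = -1517.2221 N (compression)
  F[1-3] = -2235.4851 N (compression)
  F[2-3] = +1576.5174 N (tension)
  F[2-4] = +1211.4770 N (tension)
  F[3-4] = -1845.2696 N (compression)
  Rx@0 = -1790.0800 N
  Ry@0 = +2025.3451 N
  Ry@4 = +1391.8849 N

-1517.222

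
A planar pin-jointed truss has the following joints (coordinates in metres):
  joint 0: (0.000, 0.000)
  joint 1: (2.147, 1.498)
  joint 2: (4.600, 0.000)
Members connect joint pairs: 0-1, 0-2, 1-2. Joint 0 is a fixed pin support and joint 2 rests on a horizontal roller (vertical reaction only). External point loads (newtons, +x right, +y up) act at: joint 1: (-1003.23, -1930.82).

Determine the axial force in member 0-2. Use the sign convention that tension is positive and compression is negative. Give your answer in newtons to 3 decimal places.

940.729

N=3 nodes, M=3 members, R=3 reactions → 2N=6, M+R=6
member 0 (0-1): L=2.6179, (cx,cy)=(0.8201,0.5722)
member 1 (0-2): L=4.6000, (cx,cy)=(1.0000,0.0000)
member 2 (1-2): L=2.8742, (cx,cy)=(0.8534,-0.5212)
solve A·x = −loads:
  F[0-1] = -2370.3631 N (compression)
  F[0-2] = +940.7291 N (tension)
  F[1-2] = -1102.2725 N (compression)
  Rx@0 = +1003.2300 N
  Ry@0 = +1356.3348 N
  Ry@2 = +574.4852 N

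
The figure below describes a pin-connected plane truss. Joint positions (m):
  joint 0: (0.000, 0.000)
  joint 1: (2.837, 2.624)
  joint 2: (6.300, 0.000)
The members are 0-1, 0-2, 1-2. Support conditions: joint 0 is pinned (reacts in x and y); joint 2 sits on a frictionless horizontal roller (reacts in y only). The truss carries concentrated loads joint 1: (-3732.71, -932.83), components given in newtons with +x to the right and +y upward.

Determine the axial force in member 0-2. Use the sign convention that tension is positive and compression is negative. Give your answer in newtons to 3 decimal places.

N=3 nodes, M=3 members, R=3 reactions → 2N=6, M+R=6
member 0 (0-1): L=3.8644, (cx,cy)=(0.7341,0.6790)
member 1 (0-2): L=6.3000, (cx,cy)=(1.0000,0.0000)
member 2 (1-2): L=4.3449, (cx,cy)=(0.7970,-0.6039)
solve A·x = −loads:
  F[0-1] = -3044.8180 N (compression)
  F[0-2] = -1497.4225 N (compression)
  F[1-2] = +1878.7410 N (tension)
  Rx@0 = +3732.7100 N
  Ry@0 = +2067.4637 N
  Ry@2 = -1134.6337 N

-1497.422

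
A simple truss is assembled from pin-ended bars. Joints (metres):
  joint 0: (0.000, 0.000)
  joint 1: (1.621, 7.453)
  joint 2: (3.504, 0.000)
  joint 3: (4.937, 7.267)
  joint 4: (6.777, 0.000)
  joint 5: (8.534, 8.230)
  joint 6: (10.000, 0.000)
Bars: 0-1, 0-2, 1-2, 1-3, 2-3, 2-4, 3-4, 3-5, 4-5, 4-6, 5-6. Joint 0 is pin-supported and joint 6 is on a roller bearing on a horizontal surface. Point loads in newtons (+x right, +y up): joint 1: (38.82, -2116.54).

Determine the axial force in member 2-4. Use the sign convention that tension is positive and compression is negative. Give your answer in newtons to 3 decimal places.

N=7 nodes, M=11 members, R=3 reactions → 2N=14, M+R=14
member 0 (0-1): L=7.6272, (cx,cy)=(0.2125,0.9772)
member 1 (0-2): L=3.5040, (cx,cy)=(1.0000,0.0000)
member 2 (1-2): L=7.6872, (cx,cy)=(0.2450,-0.9695)
member 3 (1-3): L=3.3212, (cx,cy)=(0.9984,-0.0560)
member 4 (2-3): L=7.4069, (cx,cy)=(0.1935,0.9811)
member 5 (2-4): L=3.2730, (cx,cy)=(1.0000,0.0000)
member 6 (3-4): L=7.4963, (cx,cy)=(0.2455,-0.9694)
member 7 (3-5): L=3.7237, (cx,cy)=(0.9660,0.2586)
member 8 (4-5): L=8.4155, (cx,cy)=(0.2088,0.9780)
member 9 (4-6): L=3.2230, (cx,cy)=(1.0000,0.0000)
member 10 (5-6): L=8.3595, (cx,cy)=(0.1754,-0.9845)
solve A·x = −loads:
  F[0-1] = -1785.3014 N (compression)
  F[0-2] = +418.2459 N (tension)
  F[1-2] = -364.6844 N (compression)
  F[1-3] = -329.4324 N (compression)
  F[2-3] = +360.3831 N (tension)
  F[2-4] = +259.1930 N (tension)
  F[3-4] = -426.4383 N (compression)
  F[3-5] = -159.9641 N (compression)
  F[4-5] = +422.7085 N (tension)
  F[4-6] = +66.2681 N (tension)
  F[5-6] = -377.8797 N (compression)
  Rx@0 = -38.8200 N
  Ry@0 = +1744.5163 N
  Ry@6 = +372.0237 N

259.193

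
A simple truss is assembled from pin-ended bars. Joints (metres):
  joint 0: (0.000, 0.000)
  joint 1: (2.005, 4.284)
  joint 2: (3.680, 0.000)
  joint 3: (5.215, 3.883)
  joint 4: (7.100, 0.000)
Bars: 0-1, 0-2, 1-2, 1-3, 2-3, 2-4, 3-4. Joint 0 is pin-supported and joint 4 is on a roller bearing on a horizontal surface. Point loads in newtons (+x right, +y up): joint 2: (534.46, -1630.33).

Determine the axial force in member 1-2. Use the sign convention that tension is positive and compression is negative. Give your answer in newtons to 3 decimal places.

938.337

N=5 nodes, M=7 members, R=3 reactions → 2N=10, M+R=10
member 0 (0-1): L=4.7300, (cx,cy)=(0.4239,0.9057)
member 1 (0-2): L=3.6800, (cx,cy)=(1.0000,0.0000)
member 2 (1-2): L=4.5998, (cx,cy)=(0.3641,-0.9313)
member 3 (1-3): L=3.2349, (cx,cy)=(0.9923,-0.1240)
member 4 (2-3): L=4.1754, (cx,cy)=(0.3676,0.9300)
member 5 (2-4): L=3.4200, (cx,cy)=(1.0000,0.0000)
member 6 (3-4): L=4.3164, (cx,cy)=(0.4367,-0.8996)
solve A·x = −loads:
  F[0-1] = -867.0673 N (compression)
  F[0-2] = +902.0030 N (tension)
  F[1-2] = +938.3371 N (tension)
  F[1-3] = -714.7466 N (compression)
  F[2-3] = +813.3761 N (tension)
  F[2-4] = +410.2126 N (tension)
  F[3-4] = -939.3224 N (compression)
  Rx@0 = -534.4600 N
  Ry@0 = +785.3139 N
  Ry@4 = +845.0161 N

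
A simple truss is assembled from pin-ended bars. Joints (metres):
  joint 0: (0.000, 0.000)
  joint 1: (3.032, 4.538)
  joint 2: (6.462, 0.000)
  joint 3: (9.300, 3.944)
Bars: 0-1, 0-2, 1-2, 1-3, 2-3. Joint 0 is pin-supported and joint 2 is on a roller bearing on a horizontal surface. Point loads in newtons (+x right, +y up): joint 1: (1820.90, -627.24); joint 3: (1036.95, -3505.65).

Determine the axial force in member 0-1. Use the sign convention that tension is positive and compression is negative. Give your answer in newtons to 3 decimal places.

N=4 nodes, M=5 members, R=3 reactions → 2N=8, M+R=8
member 0 (0-1): L=5.4577, (cx,cy)=(0.5555,0.8315)
member 1 (0-2): L=6.4620, (cx,cy)=(1.0000,0.0000)
member 2 (1-2): L=5.6884, (cx,cy)=(0.6030,-0.7978)
member 3 (1-3): L=6.2961, (cx,cy)=(0.9955,-0.0943)
member 4 (2-3): L=4.8589, (cx,cy)=(0.5841,0.8117)
solve A·x = −loads:
  F[0-1] = +3750.2959 N (tension)
  F[0-2] = +774.3897 N (tension)
  F[1-2] = -5090.9530 N (compression)
  F[1-3] = +3347.2194 N (tension)
  F[2-3] = -3929.8577 N (compression)
  Rx@0 = -2857.8500 N
  Ry@0 = -3118.3189 N
  Ry@2 = +7251.2089 N

3750.296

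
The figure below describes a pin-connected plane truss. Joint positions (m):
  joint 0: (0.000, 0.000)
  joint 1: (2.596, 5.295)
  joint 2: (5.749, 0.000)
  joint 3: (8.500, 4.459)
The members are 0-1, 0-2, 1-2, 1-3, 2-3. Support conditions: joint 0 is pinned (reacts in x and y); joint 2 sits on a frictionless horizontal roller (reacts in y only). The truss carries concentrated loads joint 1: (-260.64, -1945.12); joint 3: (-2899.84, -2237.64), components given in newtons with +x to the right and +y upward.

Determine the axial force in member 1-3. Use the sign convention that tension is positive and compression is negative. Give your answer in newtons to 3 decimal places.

-1411.192

N=4 nodes, M=5 members, R=3 reactions → 2N=8, M+R=8
member 0 (0-1): L=5.8971, (cx,cy)=(0.4402,0.8979)
member 1 (0-2): L=5.7490, (cx,cy)=(1.0000,0.0000)
member 2 (1-2): L=6.1627, (cx,cy)=(0.5116,-0.8592)
member 3 (1-3): L=5.9629, (cx,cy)=(0.9901,-0.1402)
member 4 (2-3): L=5.2393, (cx,cy)=(0.5251,0.8511)
solve A·x = −loads:
  F[0-1] = -2767.8662 N (compression)
  F[0-2] = -1942.0279 N (compression)
  F[1-2] = +858.9063 N (tension)
  F[1-3] = -1411.1919 N (compression)
  F[2-3] = -2861.7084 N (compression)
  Rx@0 = +3160.4800 N
  Ry@0 = +2485.2481 N
  Ry@2 = +1697.5119 N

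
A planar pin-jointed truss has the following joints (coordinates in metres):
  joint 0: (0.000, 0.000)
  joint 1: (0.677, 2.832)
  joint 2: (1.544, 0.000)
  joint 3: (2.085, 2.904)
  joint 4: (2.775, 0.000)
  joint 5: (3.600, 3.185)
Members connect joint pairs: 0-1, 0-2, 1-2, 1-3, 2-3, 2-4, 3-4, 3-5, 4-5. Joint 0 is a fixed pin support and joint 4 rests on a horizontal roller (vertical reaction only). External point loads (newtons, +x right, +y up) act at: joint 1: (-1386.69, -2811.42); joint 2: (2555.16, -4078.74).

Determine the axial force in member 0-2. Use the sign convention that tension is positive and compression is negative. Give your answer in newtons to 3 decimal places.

2447.420

N=6 nodes, M=9 members, R=3 reactions → 2N=12, M+R=12
member 0 (0-1): L=2.9118, (cx,cy)=(0.2325,0.9726)
member 1 (0-2): L=1.5440, (cx,cy)=(1.0000,0.0000)
member 2 (1-2): L=2.9617, (cx,cy)=(0.2927,-0.9562)
member 3 (1-3): L=1.4098, (cx,cy)=(0.9987,0.0511)
member 4 (2-3): L=2.9540, (cx,cy)=(0.1831,0.9831)
member 5 (2-4): L=1.2310, (cx,cy)=(1.0000,0.0000)
member 6 (3-4): L=2.9848, (cx,cy)=(0.2312,-0.9729)
member 7 (3-5): L=1.5408, (cx,cy)=(0.9832,0.1824)
member 8 (4-5): L=3.2901, (cx,cy)=(0.2508,0.9681)
solve A·x = −loads:
  F[0-1] = -5500.7970 N (compression)
  F[0-2] = +2447.4196 N (tension)
  F[1-2] = +2619.6840 N (tension)
  F[1-3] = -659.9892 N (compression)
  F[2-3] = +1600.8907 N (tension)
  F[2-4] = +365.9348 N (tension)
  F[3-4] = -1582.9848 N (compression)
  F[3-5] = -0.0000 N (compression)
  F[4-5] = -0.0000 N (compression)
  Rx@0 = -1168.4700 N
  Ry@0 = +5350.0520 N
  Ry@4 = +1540.1080 N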